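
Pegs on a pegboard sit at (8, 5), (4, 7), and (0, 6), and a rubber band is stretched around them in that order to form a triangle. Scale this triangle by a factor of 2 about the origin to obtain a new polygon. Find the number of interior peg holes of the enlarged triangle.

Using the shoelace formula, 2A = |(8·7 − 4·5) + (4·6 − 0·7) + (0·5 − 8·6)| = 12, so the area is 6.
The number of boundary lattice points is Σ gcd(|Δx|,|Δy|) = gcd(4,2) + gcd(4,1) + gcd(8,1) = 2+1+1 = 4.
Scaling by 2 multiplies the area by 2² = 4 (so the new area is 24) and multiplies the boundary lattice-point count by 2, giving 8.
By Pick's theorem, the interior count of the dilated polygon is 24 − 8/2 + 1 = 21.

21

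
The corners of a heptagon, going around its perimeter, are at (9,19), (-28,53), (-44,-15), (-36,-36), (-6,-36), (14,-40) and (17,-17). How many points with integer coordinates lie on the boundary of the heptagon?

45

Summing gcd(|Δx|,|Δy|) over the edges gives the boundary count: gcd(37,34) + gcd(16,68) + gcd(8,21) + gcd(30,0) + gcd(20,4) + gcd(3,23) + gcd(8,36) = 1+4+1+30+4+1+4 = 45.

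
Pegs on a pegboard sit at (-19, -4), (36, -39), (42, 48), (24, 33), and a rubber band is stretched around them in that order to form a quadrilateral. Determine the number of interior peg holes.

Using the shoelace formula, 2A = |((-19)·(-39) − 36·(-4)) + (36·48 − 42·(-39)) + (42·33 − 24·48) + (24·(-4) − (-19)·33)| = 5016, so the area is 2508.
Along each edge there are gcd(|Δx|,|Δy|)+1 lattice points, so counting each shared vertex once the boundary has gcd(55,35) + gcd(6,87) + gcd(18,15) + gcd(43,37) = 5+3+3+1 = 12.
By Pick's theorem A = I + B/2 − 1, so I = 2508 − 12/2 + 1 = 2503.

2503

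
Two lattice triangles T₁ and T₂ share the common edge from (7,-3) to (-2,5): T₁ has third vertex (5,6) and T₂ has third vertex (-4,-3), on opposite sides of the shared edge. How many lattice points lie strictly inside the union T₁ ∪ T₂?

70

The union is the simple quadrilateral with vertices (7,-3), (5,6), (-2,5), (-4,-3) in order.
The shoelace formula gives twice the area as |[7·6 − 5·(-3)] + [5·5 − (-2)·6] + [(-2)·(-3) − (-4)·5] + [(-4)·(-3) − 7·(-3)]| = 153, so the area is 153/2.
Along each edge there are gcd(|Δx|,|Δy|)+1 lattice points, so counting each shared vertex once the boundary has gcd(2,9) + gcd(7,1) + gcd(2,8) + gcd(11,0) = 1+1+2+11 = 15.
By Pick's theorem I = A − B/2 + 1 = 153/2 − 15/2 + 1 = 70.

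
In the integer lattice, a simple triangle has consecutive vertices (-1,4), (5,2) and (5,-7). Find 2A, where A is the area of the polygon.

54

Using the shoelace formula, 2A = |((-1)·2 − 5·4) + (5·(-7) − 5·2) + (5·4 − (-1)·(-7))| = 54, so the area is 27.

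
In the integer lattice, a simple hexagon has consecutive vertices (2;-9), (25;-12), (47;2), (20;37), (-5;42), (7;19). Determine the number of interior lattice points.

1520

Using the shoelace formula, 2A = |[2·(-12) − 25·(-9)] + [25·2 − 47·(-12)] + [47·37 − 20·2] + [20·42 − (-5)·37] + [(-5)·19 − 7·42] + [7·(-9) − 2·19]| = 3049, so the area is 1524.5.
Along each edge there are gcd(|Δx|,|Δy|)+1 lattice points, so counting each shared vertex once the boundary has gcd(23,3) + gcd(22,14) + gcd(27,35) + gcd(25,5) + gcd(12,23) + gcd(5,28) = 1+2+1+5+1+1 = 11.
By Pick's theorem A = I + B/2 − 1, so I = 1524.5 − 11/2 + 1 = 1520.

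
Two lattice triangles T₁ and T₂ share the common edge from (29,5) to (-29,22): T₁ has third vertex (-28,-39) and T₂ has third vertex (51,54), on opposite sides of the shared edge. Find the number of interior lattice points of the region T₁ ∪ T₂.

The union is the simple quadrilateral with vertices (29,5), (-28,-39), (-29,22), (51,54) in order.
By the shoelace formula, twice the signed area is |[29·(-39) − (-28)·5] + [(-28)·22 − (-29)·(-39)] + [(-29)·54 − 51·22] + [51·5 − 29·54]| = 6737, so the area is 6737/2.
Along each edge there are gcd(|Δx|,|Δy|)+1 lattice points, so counting each shared vertex once the boundary has gcd(57,44) + gcd(1,61) + gcd(80,32) + gcd(22,49) = 1+1+16+1 = 19.
By Pick's theorem I = A − B/2 + 1 = 6737/2 − 19/2 + 1 = 3360.

3360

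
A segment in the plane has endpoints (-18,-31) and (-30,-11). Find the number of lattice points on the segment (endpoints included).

5

The number of lattice points on a segment between lattice points is gcd(|Δx|,|Δy|) + 1 = gcd(12,20) + 1 = 4 + 1 = 5.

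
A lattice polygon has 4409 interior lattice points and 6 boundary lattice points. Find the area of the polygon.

4411

By Pick's theorem, A = I + B/2 − 1 = 4409 + 6/2 − 1 = 4411.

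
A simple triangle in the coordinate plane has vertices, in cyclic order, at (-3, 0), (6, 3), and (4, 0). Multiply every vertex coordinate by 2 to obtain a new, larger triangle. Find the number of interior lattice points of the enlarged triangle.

The shoelace formula gives twice the area as |[(-3)·3 − 6·0] + [6·0 − 4·3] + [4·0 − (-3)·0]| = 21, so the area is 21/2.
Along each edge there are gcd(|Δx|,|Δy|)+1 lattice points, so counting each shared vertex once the boundary has gcd(9,3) + gcd(2,3) + gcd(7,0) = 3+1+7 = 11.
Scaling by 2 multiplies the area by 2² = 4 (so the new area is 42) and multiplies the boundary lattice-point count by 2, giving 22.
By Pick's theorem, the interior count of the dilated polygon is 42 − 22/2 + 1 = 32.

32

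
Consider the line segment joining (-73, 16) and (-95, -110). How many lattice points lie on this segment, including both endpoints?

The number of lattice points on a segment between lattice points is gcd(|Δx|,|Δy|) + 1 = gcd(22,126) + 1 = 2 + 1 = 3.

3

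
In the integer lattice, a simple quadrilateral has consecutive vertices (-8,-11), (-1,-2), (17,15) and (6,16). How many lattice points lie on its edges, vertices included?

4

Summing gcd(|Δx|,|Δy|) over the edges gives the boundary count: gcd(7,9) + gcd(18,17) + gcd(11,1) + gcd(14,27) = 1+1+1+1 = 4.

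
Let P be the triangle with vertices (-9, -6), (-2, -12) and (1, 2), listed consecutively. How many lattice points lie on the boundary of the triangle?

The number of boundary lattice points is Σ gcd(|Δx|,|Δy|) = gcd(7,6) + gcd(3,14) + gcd(10,8) = 1+1+2 = 4.

4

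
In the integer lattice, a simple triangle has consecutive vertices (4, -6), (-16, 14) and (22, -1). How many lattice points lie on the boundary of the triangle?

22

The number of boundary lattice points is Σ gcd(|Δx|,|Δy|) = gcd(20,20) + gcd(38,15) + gcd(18,5) = 20+1+1 = 22.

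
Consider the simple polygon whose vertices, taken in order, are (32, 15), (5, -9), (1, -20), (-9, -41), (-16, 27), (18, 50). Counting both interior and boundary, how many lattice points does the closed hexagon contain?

2103

By the shoelace formula, twice the signed area is |[32·(-9) − 5·15] + [5·(-20) − 1·(-9)] + [1·(-41) − (-9)·(-20)] + [(-9)·27 − (-16)·(-41)] + [(-16)·50 − 18·27] + [18·15 − 32·50]| = 4190, so the area is 2095.
Summing gcd(|Δx|,|Δy|) over the edges gives the boundary count: gcd(27,24) + gcd(4,11) + gcd(10,21) + gcd(7,68) + gcd(34,23) + gcd(14,35) = 3+1+1+1+1+7 = 14.
Pick's theorem gives I = A − B/2 + 1 = 2095 − 14/2 + 1 = 2089, so the closed region contains I + B = 2089 + 14 = 2103 lattice points.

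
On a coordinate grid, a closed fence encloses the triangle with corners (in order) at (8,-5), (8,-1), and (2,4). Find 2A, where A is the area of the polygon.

Using the shoelace formula, 2A = |[8·(-1) − 8·(-5)] + [8·4 − 2·(-1)] + [2·(-5) − 8·4]| = 24, so the area is 12.

24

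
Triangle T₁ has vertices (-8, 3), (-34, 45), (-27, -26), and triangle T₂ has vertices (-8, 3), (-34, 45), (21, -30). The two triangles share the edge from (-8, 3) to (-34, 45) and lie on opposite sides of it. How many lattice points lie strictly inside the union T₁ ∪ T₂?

The union is the simple quadrilateral with vertices (-8, 3), (-27, -26), (-34, 45), (21, -30) in order.
Using the shoelace formula, 2A = |[(-8)·(-26) − (-27)·3] + [(-27)·45 − (-34)·(-26)] + [(-34)·(-30) − 21·45] + [21·3 − (-8)·(-30)]| = 1912, so the area is 956.
Summing gcd(|Δx|,|Δy|) over the edges gives the boundary count: gcd(19,29) + gcd(7,71) + gcd(55,75) + gcd(29,33) = 1+1+5+1 = 8.
By Pick's theorem I = A − B/2 + 1 = 956 − 8/2 + 1 = 953.

953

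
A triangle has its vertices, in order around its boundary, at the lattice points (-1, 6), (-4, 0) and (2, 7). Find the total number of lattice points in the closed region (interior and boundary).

11

By the shoelace formula, twice the signed area is |((-1)·0 − (-4)·6) + ((-4)·7 − 2·0) + (2·6 − (-1)·7)| = 15, so the area is 7.5.
Summing gcd(|Δx|,|Δy|) over the edges gives the boundary count: gcd(3,6) + gcd(6,7) + gcd(3,1) = 3+1+1 = 5.
Pick's theorem gives I = A − B/2 + 1 = 7.5 − 5/2 + 1 = 6, so the closed region contains I + B = 6 + 5 = 11 lattice points.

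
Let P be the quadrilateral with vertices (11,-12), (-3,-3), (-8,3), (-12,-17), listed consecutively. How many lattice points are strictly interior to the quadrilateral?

198

By the shoelace formula, twice the signed area is |[11·(-3) − (-3)·(-12)] + [(-3)·3 − (-8)·(-3)] + [(-8)·(-17) − (-12)·3] + [(-12)·(-12) − 11·(-17)]| = 401, so the area is 200.5.
Along each edge there are gcd(|Δx|,|Δy|)+1 lattice points, so counting each shared vertex once the boundary has gcd(14,9) + gcd(5,6) + gcd(4,20) + gcd(23,5) = 1+1+4+1 = 7.
By Pick's theorem A = I + B/2 − 1, so I = 200.5 − 7/2 + 1 = 198.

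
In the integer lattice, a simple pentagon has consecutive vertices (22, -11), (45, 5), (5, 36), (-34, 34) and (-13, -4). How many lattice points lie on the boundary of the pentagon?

11

The number of boundary lattice points is Σ gcd(|Δx|,|Δy|) = gcd(23,16) + gcd(40,31) + gcd(39,2) + gcd(21,38) + gcd(35,7) = 1+1+1+1+7 = 11.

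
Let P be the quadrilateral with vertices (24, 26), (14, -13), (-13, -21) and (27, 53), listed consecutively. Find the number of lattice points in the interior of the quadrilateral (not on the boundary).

By the shoelace formula, twice the signed area is |(24·(-13) − 14·26) + (14·(-21) − (-13)·(-13)) + ((-13)·53 − 27·(-21)) + (27·26 − 24·53)| = 1831, so the area is 915.5.
Along each edge there are gcd(|Δx|,|Δy|)+1 lattice points, so counting each shared vertex once the boundary has gcd(10,39) + gcd(27,8) + gcd(40,74) + gcd(3,27) = 1+1+2+3 = 7.
Pick's theorem gives I = A − B/2 + 1 = 915.5 − 7/2 + 1 = 913.

913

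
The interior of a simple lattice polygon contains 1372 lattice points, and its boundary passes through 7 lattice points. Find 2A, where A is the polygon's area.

Pick's theorem states A = I + B/2 − 1, so A = 1372 + 7/2 − 1 = 2749/2.
Hence 2A = 2749.

2749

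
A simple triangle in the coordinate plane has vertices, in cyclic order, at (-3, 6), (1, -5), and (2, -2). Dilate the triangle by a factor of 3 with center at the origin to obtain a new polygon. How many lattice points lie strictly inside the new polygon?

Using the shoelace formula, 2A = |[(-3)·(-5) − 1·6] + [1·(-2) − 2·(-5)] + [2·6 − (-3)·(-2)]| = 23, so the area is 23/2.
The number of boundary lattice points is Σ gcd(|Δx|,|Δy|) = gcd(4,11) + gcd(1,3) + gcd(5,8) = 1+1+1 = 3.
Scaling by 3 multiplies the area by 3² = 9 (so the new area is 103.5) and multiplies the boundary lattice-point count by 3, giving 9.
By Pick's theorem, the interior count of the dilated polygon is 103.5 − 9/2 + 1 = 100.

100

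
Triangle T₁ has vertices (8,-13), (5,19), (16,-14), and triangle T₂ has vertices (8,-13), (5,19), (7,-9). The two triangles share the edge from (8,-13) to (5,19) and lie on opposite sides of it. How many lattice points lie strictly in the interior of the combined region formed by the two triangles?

130

The union is the simple quadrilateral with vertices (8,-13), (16,-14), (5,19), (7,-9) in order.
The shoelace formula gives twice the area as |[8·(-14) − 16·(-13)] + [16·19 − 5·(-14)] + [5·(-9) − 7·19] + [7·(-13) − 8·(-9)]| = 273, so the area is 273/2.
Along each edge there are gcd(|Δx|,|Δy|)+1 lattice points, so counting each shared vertex once the boundary has gcd(8,1) + gcd(11,33) + gcd(2,28) + gcd(1,4) = 1+11+2+1 = 15.
By Pick's theorem I = A − B/2 + 1 = 273/2 − 15/2 + 1 = 130.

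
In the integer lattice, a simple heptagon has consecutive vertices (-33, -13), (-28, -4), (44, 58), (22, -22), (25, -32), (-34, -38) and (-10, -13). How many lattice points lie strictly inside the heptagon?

The shoelace formula gives twice the area as |((-33)·(-4) − (-28)·(-13)) + ((-28)·58 − 44·(-4)) + (44·(-22) − 22·58) + (22·(-32) − 25·(-22)) + (25·(-38) − (-34)·(-32)) + ((-34)·(-13) − (-10)·(-38)) + ((-10)·(-13) − (-33)·(-13))| = 6353, so the area is 6353/2.
Summing gcd(|Δx|,|Δy|) over the edges gives the boundary count: gcd(5,9) + gcd(72,62) + gcd(22,80) + gcd(3,10) + gcd(59,6) + gcd(24,25) + gcd(23,0) = 1+2+2+1+1+1+23 = 31.
Pick's theorem gives I = A − B/2 + 1 = 6353/2 − 31/2 + 1 = 3162.

3162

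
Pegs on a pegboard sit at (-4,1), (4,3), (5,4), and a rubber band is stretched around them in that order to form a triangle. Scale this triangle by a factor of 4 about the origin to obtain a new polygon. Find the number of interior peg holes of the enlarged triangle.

By the shoelace formula, twice the signed area is |[(-4)·3 − 4·1] + [4·4 − 5·3] + [5·1 − (-4)·4]| = 6, so the area is 3.
Along each edge there are gcd(|Δx|,|Δy|)+1 lattice points, so counting each shared vertex once the boundary has gcd(8,2) + gcd(1,1) + gcd(9,3) = 2+1+3 = 6.
Scaling by 4 multiplies the area by 4² = 16 (so the new area is 48) and multiplies the boundary lattice-point count by 4, giving 24.
By Pick's theorem, the interior count of the dilated polygon is 48 − 24/2 + 1 = 37.

37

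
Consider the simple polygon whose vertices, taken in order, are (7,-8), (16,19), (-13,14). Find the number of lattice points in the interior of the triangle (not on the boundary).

Using the shoelace formula, 2A = |[7·19 − 16·(-8)] + [16·14 − (-13)·19] + [(-13)·(-8) − 7·14]| = 738, so the area is 369.
Summing gcd(|Δx|,|Δy|) over the edges gives the boundary count: gcd(9,27) + gcd(29,5) + gcd(20,22) = 9+1+2 = 12.
Pick's theorem gives I = A − B/2 + 1 = 369 − 12/2 + 1 = 364.

364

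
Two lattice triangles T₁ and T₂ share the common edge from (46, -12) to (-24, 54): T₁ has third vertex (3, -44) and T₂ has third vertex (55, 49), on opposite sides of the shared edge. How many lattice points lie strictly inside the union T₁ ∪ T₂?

The union is the simple quadrilateral with vertices (46, -12), (3, -44), (-24, 54), (55, 49) in order.
Using the shoelace formula, 2A = |(46·(-44) − 3·(-12)) + (3·54 − (-24)·(-44)) + ((-24)·49 − 55·54) + (55·(-12) − 46·49)| = 9942, so the area is 4971.
Summing gcd(|Δx|,|Δy|) over the edges gives the boundary count: gcd(43,32) + gcd(27,98) + gcd(79,5) + gcd(9,61) = 1+1+1+1 = 4.
By Pick's theorem I = A − B/2 + 1 = 4971 − 4/2 + 1 = 4970.

4970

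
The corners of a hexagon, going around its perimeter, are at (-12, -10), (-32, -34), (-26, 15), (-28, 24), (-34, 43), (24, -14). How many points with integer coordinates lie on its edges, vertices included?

12

The number of boundary lattice points is Σ gcd(|Δx|,|Δy|) = gcd(20,24) + gcd(6,49) + gcd(2,9) + gcd(6,19) + gcd(58,57) + gcd(36,4) = 4+1+1+1+1+4 = 12.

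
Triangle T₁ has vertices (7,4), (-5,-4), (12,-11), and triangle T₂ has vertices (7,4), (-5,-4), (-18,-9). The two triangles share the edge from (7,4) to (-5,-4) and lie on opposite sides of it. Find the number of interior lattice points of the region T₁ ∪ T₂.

The union is the simple quadrilateral with vertices (7,4), (12,-11), (-5,-4), (-18,-9) in order.
By the shoelace formula, twice the signed area is |(7·(-11) − 12·4) + (12·(-4) − (-5)·(-11)) + ((-5)·(-9) − (-18)·(-4)) + ((-18)·4 − 7·(-9))| = 264, so the area is 132.
The number of boundary lattice points is Σ gcd(|Δx|,|Δy|) = gcd(5,15) + gcd(17,7) + gcd(13,5) + gcd(25,13) = 5+1+1+1 = 8.
By Pick's theorem I = A − B/2 + 1 = 132 − 8/2 + 1 = 129.

129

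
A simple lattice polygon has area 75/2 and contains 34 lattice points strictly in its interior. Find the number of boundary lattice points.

9

Pick's theorem gives A = I + B/2 − 1, so B = 2(A − I + 1) = 2(75/2 − 34 + 1) = 9.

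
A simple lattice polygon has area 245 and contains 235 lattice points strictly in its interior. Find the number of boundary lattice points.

22

Pick's theorem gives A = I + B/2 − 1, so B = 2(A − I + 1) = 2(245 − 235 + 1) = 22.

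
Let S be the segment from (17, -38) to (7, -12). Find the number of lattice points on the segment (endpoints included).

3

The number of lattice points on a segment between lattice points is gcd(|Δx|,|Δy|) + 1 = gcd(10,26) + 1 = 2 + 1 = 3.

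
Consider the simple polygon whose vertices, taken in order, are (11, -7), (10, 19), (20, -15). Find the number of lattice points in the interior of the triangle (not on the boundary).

Using the shoelace formula, 2A = |(11·19 − 10·(-7)) + (10·(-15) − 20·19) + (20·(-7) − 11·(-15))| = 226, so the area is 113.
Along each edge there are gcd(|Δx|,|Δy|)+1 lattice points, so counting each shared vertex once the boundary has gcd(1,26) + gcd(10,34) + gcd(9,8) = 1+2+1 = 4.
By Pick's theorem A = I + B/2 − 1, so I = 113 − 4/2 + 1 = 112.

112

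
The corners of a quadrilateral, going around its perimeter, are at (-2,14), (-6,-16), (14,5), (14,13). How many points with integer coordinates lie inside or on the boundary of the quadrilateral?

329

The shoelace formula gives twice the area as |((-2)·(-16) − (-6)·14) + ((-6)·5 − 14·(-16)) + (14·13 − 14·5) + (14·14 − (-2)·13)| = 644, so the area is 322.
The number of boundary lattice points is Σ gcd(|Δx|,|Δy|) = gcd(4,30) + gcd(20,21) + gcd(0,8) + gcd(16,1) = 2+1+8+1 = 12.
Pick's theorem gives I = A − B/2 + 1 = 322 − 12/2 + 1 = 317, so the closed region contains I + B = 317 + 12 = 329 lattice points.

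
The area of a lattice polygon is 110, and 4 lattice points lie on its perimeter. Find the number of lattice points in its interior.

Pick's theorem A = I + B/2 − 1 rearranges to I = A − B/2 + 1 = 110 − 4/2 + 1 = 109.

109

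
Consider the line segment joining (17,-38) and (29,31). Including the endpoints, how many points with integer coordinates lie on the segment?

The number of lattice points on a segment between lattice points is gcd(|Δx|,|Δy|) + 1 = gcd(12,69) + 1 = 3 + 1 = 4.

4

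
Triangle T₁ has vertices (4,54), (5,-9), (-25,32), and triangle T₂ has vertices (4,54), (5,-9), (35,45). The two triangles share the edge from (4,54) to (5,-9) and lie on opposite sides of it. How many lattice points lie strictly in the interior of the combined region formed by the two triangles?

The union is the simple quadrilateral with vertices (4,54), (-25,32), (5,-9), (35,45) in order.
Using the shoelace formula, 2A = |[4·32 − (-25)·54] + [(-25)·(-9) − 5·32] + [5·45 − 35·(-9)] + [35·54 − 4·45]| = 3793, so the area is 1896.5.
The number of boundary lattice points is Σ gcd(|Δx|,|Δy|) = gcd(29,22) + gcd(30,41) + gcd(30,54) + gcd(31,9) = 1+1+6+1 = 9.
By Pick's theorem I = A − B/2 + 1 = 1896.5 − 9/2 + 1 = 1893.

1893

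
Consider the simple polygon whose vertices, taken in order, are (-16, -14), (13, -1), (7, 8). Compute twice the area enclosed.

Using the shoelace formula, 2A = |((-16)·(-1) − 13·(-14)) + (13·8 − 7·(-1)) + (7·(-14) − (-16)·8)| = 339, so the area is 169.5.

339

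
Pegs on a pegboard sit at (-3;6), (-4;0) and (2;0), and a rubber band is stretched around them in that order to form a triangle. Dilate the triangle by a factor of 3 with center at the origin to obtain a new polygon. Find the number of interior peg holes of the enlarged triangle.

151

Using the shoelace formula, 2A = |[(-3)·0 − (-4)·6] + [(-4)·0 − 2·0] + [2·6 − (-3)·0]| = 36, so the area is 18.
Summing gcd(|Δx|,|Δy|) over the edges gives the boundary count: gcd(1,6) + gcd(6,0) + gcd(5,6) = 1+6+1 = 8.
Scaling by 3 multiplies the area by 3² = 9 (so the new area is 162) and multiplies the boundary lattice-point count by 3, giving 24.
By Pick's theorem, the interior count of the dilated polygon is 162 − 24/2 + 1 = 151.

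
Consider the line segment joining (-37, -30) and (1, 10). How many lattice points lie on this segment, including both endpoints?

The number of lattice points on a segment between lattice points is gcd(|Δx|,|Δy|) + 1 = gcd(38,40) + 1 = 2 + 1 = 3.

3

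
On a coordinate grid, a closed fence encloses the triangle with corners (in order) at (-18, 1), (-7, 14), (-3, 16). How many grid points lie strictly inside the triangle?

7

The shoelace formula gives twice the area as |[(-18)·14 − (-7)·1] + [(-7)·16 − (-3)·14] + [(-3)·1 − (-18)·16]| = 30, so the area is 15.
The number of boundary lattice points is Σ gcd(|Δx|,|Δy|) = gcd(11,13) + gcd(4,2) + gcd(15,15) = 1+2+15 = 18.
Pick's theorem gives I = A − B/2 + 1 = 15 − 18/2 + 1 = 7.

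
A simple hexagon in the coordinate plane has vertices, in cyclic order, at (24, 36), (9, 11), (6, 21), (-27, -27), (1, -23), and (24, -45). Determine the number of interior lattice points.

1737

The shoelace formula gives twice the area as |[24·11 − 9·36] + [9·21 − 6·11] + [6·(-27) − (-27)·21] + [(-27)·(-23) − 1·(-27)] + [1·(-45) − 24·(-23)] + [24·36 − 24·(-45)]| = 3567, so the area is 1783.5.
Along each edge there are gcd(|Δx|,|Δy|)+1 lattice points, so counting each shared vertex once the boundary has gcd(15,25) + gcd(3,10) + gcd(33,48) + gcd(28,4) + gcd(23,22) + gcd(0,81) = 5+1+3+4+1+81 = 95.
Pick's theorem gives I = A − B/2 + 1 = 1783.5 − 95/2 + 1 = 1737.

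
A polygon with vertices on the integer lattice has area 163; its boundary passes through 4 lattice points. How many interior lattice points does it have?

162

Pick's theorem A = I + B/2 − 1 rearranges to I = A − B/2 + 1 = 163 − 4/2 + 1 = 162.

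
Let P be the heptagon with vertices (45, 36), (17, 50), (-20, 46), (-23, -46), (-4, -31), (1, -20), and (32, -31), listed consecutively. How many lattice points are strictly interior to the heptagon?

4588

The shoelace formula gives twice the area as |(45·50 − 17·36) + (17·46 − (-20)·50) + ((-20)·(-46) − (-23)·46) + ((-23)·(-31) − (-4)·(-46)) + ((-4)·(-20) − 1·(-31)) + (1·(-31) − 32·(-20)) + (32·36 − 45·(-31))| = 9194, so the area is 4597.
Summing gcd(|Δx|,|Δy|) over the edges gives the boundary count: gcd(28,14) + gcd(37,4) + gcd(3,92) + gcd(19,15) + gcd(5,11) + gcd(31,11) + gcd(13,67) = 14+1+1+1+1+1+1 = 20.
Pick's theorem gives I = A − B/2 + 1 = 4597 − 20/2 + 1 = 4588.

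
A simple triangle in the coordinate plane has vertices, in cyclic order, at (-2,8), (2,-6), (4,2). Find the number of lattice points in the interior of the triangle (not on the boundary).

The shoelace formula gives twice the area as |[(-2)·(-6) − 2·8] + [2·2 − 4·(-6)] + [4·8 − (-2)·2]| = 60, so the area is 30.
Summing gcd(|Δx|,|Δy|) over the edges gives the boundary count: gcd(4,14) + gcd(2,8) + gcd(6,6) = 2+2+6 = 10.
Pick's theorem gives I = A − B/2 + 1 = 30 − 10/2 + 1 = 26.

26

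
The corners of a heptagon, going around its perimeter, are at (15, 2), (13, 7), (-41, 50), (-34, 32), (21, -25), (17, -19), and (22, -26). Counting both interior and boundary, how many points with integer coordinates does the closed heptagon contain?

By the shoelace formula, twice the signed area is |[15·7 − 13·2] + [13·50 − (-41)·7] + [(-41)·32 − (-34)·50] + [(-34)·(-25) − 21·32] + [21·(-19) − 17·(-25)] + [17·(-26) − 22·(-19)] + [22·2 − 15·(-26)]| = 2018, so the area is 1009.
The number of boundary lattice points is Σ gcd(|Δx|,|Δy|) = gcd(2,5) + gcd(54,43) + gcd(7,18) + gcd(55,57) + gcd(4,6) + gcd(5,7) + gcd(7,28) = 1+1+1+1+2+1+7 = 14.
Pick's theorem gives I = A − B/2 + 1 = 1009 − 14/2 + 1 = 1003, so the closed region contains I + B = 1003 + 14 = 1017 lattice points.

1017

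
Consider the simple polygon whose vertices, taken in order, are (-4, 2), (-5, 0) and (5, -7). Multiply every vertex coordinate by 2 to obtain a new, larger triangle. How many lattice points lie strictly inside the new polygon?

44

Using the shoelace formula, 2A = |((-4)·0 − (-5)·2) + ((-5)·(-7) − 5·0) + (5·2 − (-4)·(-7))| = 27, so the area is 27/2.
The number of boundary lattice points is Σ gcd(|Δx|,|Δy|) = gcd(1,2) + gcd(10,7) + gcd(9,9) = 1+1+9 = 11.
Scaling by 2 multiplies the area by 2² = 4 (so the new area is 54) and multiplies the boundary lattice-point count by 2, giving 22.
By Pick's theorem, the interior count of the dilated polygon is 54 − 22/2 + 1 = 44.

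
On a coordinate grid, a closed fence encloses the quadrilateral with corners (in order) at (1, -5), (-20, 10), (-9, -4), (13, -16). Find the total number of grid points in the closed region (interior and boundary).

The shoelace formula gives twice the area as |[1·10 − (-20)·(-5)] + [(-20)·(-4) − (-9)·10] + [(-9)·(-16) − 13·(-4)] + [13·(-5) − 1·(-16)]| = 227, so the area is 227/2.
The number of boundary lattice points is Σ gcd(|Δx|,|Δy|) = gcd(21,15) + gcd(11,14) + gcd(22,12) + gcd(12,11) = 3+1+2+1 = 7.
Pick's theorem gives I = A − B/2 + 1 = 227/2 − 7/2 + 1 = 111, so the closed region contains I + B = 111 + 7 = 118 lattice points.

118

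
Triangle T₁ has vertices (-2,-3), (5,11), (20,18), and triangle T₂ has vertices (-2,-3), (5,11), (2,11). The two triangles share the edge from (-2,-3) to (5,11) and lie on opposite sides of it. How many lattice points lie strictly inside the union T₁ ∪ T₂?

99

The union is the simple quadrilateral with vertices (-2,-3), (20,18), (5,11), (2,11) in order.
The shoelace formula gives twice the area as |((-2)·18 − 20·(-3)) + (20·11 − 5·18) + (5·11 − 2·11) + (2·(-3) − (-2)·11)| = 203, so the area is 203/2.
Summing gcd(|Δx|,|Δy|) over the edges gives the boundary count: gcd(22,21) + gcd(15,7) + gcd(3,0) + gcd(4,14) = 1+1+3+2 = 7.
By Pick's theorem I = A − B/2 + 1 = 203/2 − 7/2 + 1 = 99.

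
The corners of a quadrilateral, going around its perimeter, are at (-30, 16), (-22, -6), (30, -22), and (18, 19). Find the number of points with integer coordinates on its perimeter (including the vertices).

Along each edge there are gcd(|Δx|,|Δy|)+1 lattice points, so counting each shared vertex once the boundary has gcd(8,22) + gcd(52,16) + gcd(12,41) + gcd(48,3) = 2+4+1+3 = 10.

10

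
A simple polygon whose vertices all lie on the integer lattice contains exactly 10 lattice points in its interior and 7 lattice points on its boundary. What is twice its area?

25

By Pick's theorem, A = I + B/2 − 1 = 10 + 7/2 − 1 = 25/2.
Hence 2A = 25.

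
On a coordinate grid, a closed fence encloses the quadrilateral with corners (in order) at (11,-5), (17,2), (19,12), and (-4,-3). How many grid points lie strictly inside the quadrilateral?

Using the shoelace formula, 2A = |(11·2 − 17·(-5)) + (17·12 − 19·2) + (19·(-3) − (-4)·12) + ((-4)·(-5) − 11·(-3))| = 317, so the area is 158.5.
Summing gcd(|Δx|,|Δy|) over the edges gives the boundary count: gcd(6,7) + gcd(2,10) + gcd(23,15) + gcd(15,2) = 1+2+1+1 = 5.
By Pick's theorem A = I + B/2 − 1, so I = 158.5 − 5/2 + 1 = 157.

157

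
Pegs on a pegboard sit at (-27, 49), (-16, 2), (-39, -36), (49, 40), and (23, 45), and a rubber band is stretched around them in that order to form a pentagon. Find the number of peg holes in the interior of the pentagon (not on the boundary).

The shoelace formula gives twice the area as |[(-27)·2 − (-16)·49] + [(-16)·(-36) − (-39)·2] + [(-39)·40 − 49·(-36)] + [49·45 − 23·40] + [23·49 − (-27)·45]| = 5215, so the area is 2607.5.
Along each edge there are gcd(|Δx|,|Δy|)+1 lattice points, so counting each shared vertex once the boundary has gcd(11,47) + gcd(23,38) + gcd(88,76) + gcd(26,5) + gcd(50,4) = 1+1+4+1+2 = 9.
Pick's theorem gives I = A − B/2 + 1 = 2607.5 − 9/2 + 1 = 2604.

2604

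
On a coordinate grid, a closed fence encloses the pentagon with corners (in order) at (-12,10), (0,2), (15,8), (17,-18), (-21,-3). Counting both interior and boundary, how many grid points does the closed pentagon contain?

574

The shoelace formula gives twice the area as |[(-12)·2 − 0·10] + [0·8 − 15·2] + [15·(-18) − 17·8] + [17·(-3) − (-21)·(-18)] + [(-21)·10 − (-12)·(-3)]| = 1135, so the area is 1135/2.
Summing gcd(|Δx|,|Δy|) over the edges gives the boundary count: gcd(12,8) + gcd(15,6) + gcd(2,26) + gcd(38,15) + gcd(9,13) = 4+3+2+1+1 = 11.
Pick's theorem gives I = A − B/2 + 1 = 1135/2 − 11/2 + 1 = 563, so the closed region contains I + B = 563 + 11 = 574 lattice points.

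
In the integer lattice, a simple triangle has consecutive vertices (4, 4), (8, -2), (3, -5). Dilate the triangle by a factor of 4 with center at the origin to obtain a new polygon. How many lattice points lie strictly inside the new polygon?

329

Using the shoelace formula, 2A = |(4·(-2) − 8·4) + (8·(-5) − 3·(-2)) + (3·4 − 4·(-5))| = 42, so the area is 21.
The number of boundary lattice points is Σ gcd(|Δx|,|Δy|) = gcd(4,6) + gcd(5,3) + gcd(1,9) = 2+1+1 = 4.
Scaling by 4 multiplies the area by 4² = 16 (so the new area is 336) and multiplies the boundary lattice-point count by 4, giving 16.
By Pick's theorem, the interior count of the dilated polygon is 336 − 16/2 + 1 = 329.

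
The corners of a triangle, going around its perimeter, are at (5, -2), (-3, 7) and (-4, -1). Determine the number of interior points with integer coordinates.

36

By the shoelace formula, twice the signed area is |(5·7 − (-3)·(-2)) + ((-3)·(-1) − (-4)·7) + ((-4)·(-2) − 5·(-1))| = 73, so the area is 36.5.
Along each edge there are gcd(|Δx|,|Δy|)+1 lattice points, so counting each shared vertex once the boundary has gcd(8,9) + gcd(1,8) + gcd(9,1) = 1+1+1 = 3.
Pick's theorem gives I = A − B/2 + 1 = 36.5 − 3/2 + 1 = 36.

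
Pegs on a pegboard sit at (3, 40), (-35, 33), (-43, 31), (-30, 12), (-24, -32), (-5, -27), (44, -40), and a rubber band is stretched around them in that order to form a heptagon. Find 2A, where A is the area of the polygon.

7251

Using the shoelace formula, 2A = |[3·33 − (-35)·40] + [(-35)·31 − (-43)·33] + [(-43)·12 − (-30)·31] + [(-30)·(-32) − (-24)·12] + [(-24)·(-27) − (-5)·(-32)] + [(-5)·(-40) − 44·(-27)] + [44·40 − 3·(-40)]| = 7251, so the area is 3625.5.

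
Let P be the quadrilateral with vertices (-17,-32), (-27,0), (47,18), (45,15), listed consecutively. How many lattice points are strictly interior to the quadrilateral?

Using the shoelace formula, 2A = |((-17)·0 − (-27)·(-32)) + ((-27)·18 − 47·0) + (47·15 − 45·18) + (45·(-32) − (-17)·15)| = 2640, so the area is 1320.
Summing gcd(|Δx|,|Δy|) over the edges gives the boundary count: gcd(10,32) + gcd(74,18) + gcd(2,3) + gcd(62,47) = 2+2+1+1 = 6.
Pick's theorem gives I = A − B/2 + 1 = 1320 − 6/2 + 1 = 1318.

1318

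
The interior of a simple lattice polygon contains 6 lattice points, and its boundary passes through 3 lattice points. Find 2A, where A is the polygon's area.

13

Pick's theorem states A = I + B/2 − 1, so A = 6 + 3/2 − 1 = 13/2.
Hence 2A = 13.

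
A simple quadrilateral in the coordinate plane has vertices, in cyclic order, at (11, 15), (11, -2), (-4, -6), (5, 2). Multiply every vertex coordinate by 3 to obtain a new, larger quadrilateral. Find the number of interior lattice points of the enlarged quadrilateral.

By the shoelace formula, twice the signed area is |(11·(-2) − 11·15) + (11·(-6) − (-4)·(-2)) + ((-4)·2 − 5·(-6)) + (5·15 − 11·2)| = 186, so the area is 93.
Along each edge there are gcd(|Δx|,|Δy|)+1 lattice points, so counting each shared vertex once the boundary has gcd(0,17) + gcd(15,4) + gcd(9,8) + gcd(6,13) = 17+1+1+1 = 20.
Scaling by 3 multiplies the area by 3² = 9 (so the new area is 837) and multiplies the boundary lattice-point count by 3, giving 60.
By Pick's theorem, the interior count of the dilated polygon is 837 − 60/2 + 1 = 808.

808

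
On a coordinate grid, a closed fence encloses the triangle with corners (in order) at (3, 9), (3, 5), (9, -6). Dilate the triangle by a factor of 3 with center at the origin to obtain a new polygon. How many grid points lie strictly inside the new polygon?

The shoelace formula gives twice the area as |[3·5 − 3·9] + [3·(-6) − 9·5] + [9·9 − 3·(-6)]| = 24, so the area is 12.
Along each edge there are gcd(|Δx|,|Δy|)+1 lattice points, so counting each shared vertex once the boundary has gcd(0,4) + gcd(6,11) + gcd(6,15) = 4+1+3 = 8.
Scaling by 3 multiplies the area by 3² = 9 (so the new area is 108) and multiplies the boundary lattice-point count by 3, giving 24.
By Pick's theorem, the interior count of the dilated polygon is 108 − 24/2 + 1 = 97.

97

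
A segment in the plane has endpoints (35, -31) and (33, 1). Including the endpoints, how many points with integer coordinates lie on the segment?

The number of lattice points on a segment between lattice points is gcd(|Δx|,|Δy|) + 1 = gcd(2,32) + 1 = 2 + 1 = 3.

3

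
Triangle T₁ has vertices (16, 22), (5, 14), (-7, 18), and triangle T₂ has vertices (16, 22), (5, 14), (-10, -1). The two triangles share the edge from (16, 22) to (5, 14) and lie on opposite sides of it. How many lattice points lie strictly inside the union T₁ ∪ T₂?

83

The union is the simple quadrilateral with vertices (16, 22), (-7, 18), (5, 14), (-10, -1) in order.
Using the shoelace formula, 2A = |[16·18 − (-7)·22] + [(-7)·14 − 5·18] + [5·(-1) − (-10)·14] + [(-10)·22 − 16·(-1)]| = 185, so the area is 92.5.
Summing gcd(|Δx|,|Δy|) over the edges gives the boundary count: gcd(23,4) + gcd(12,4) + gcd(15,15) + gcd(26,23) = 1+4+15+1 = 21.
By Pick's theorem I = A − B/2 + 1 = 92.5 − 21/2 + 1 = 83.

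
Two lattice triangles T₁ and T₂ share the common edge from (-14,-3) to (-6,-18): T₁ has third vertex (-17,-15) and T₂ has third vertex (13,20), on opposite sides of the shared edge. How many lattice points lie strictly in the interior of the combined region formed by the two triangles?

The union is the simple quadrilateral with vertices (-14,-3), (-17,-15), (-6,-18), (13,20) in order.
The shoelace formula gives twice the area as |((-14)·(-15) − (-17)·(-3)) + ((-17)·(-18) − (-6)·(-15)) + ((-6)·20 − 13·(-18)) + (13·(-3) − (-14)·20)| = 730, so the area is 365.
The number of boundary lattice points is Σ gcd(|Δx|,|Δy|) = gcd(3,12) + gcd(11,3) + gcd(19,38) + gcd(27,23) = 3+1+19+1 = 24.
By Pick's theorem I = A − B/2 + 1 = 365 − 24/2 + 1 = 354.

354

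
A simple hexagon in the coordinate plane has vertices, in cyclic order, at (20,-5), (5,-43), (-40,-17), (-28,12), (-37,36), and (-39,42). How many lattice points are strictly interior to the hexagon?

The shoelace formula gives twice the area as |[20·(-43) − 5·(-5)] + [5·(-17) − (-40)·(-43)] + [(-40)·12 − (-28)·(-17)] + [(-28)·36 − (-37)·12] + [(-37)·42 − (-39)·36] + [(-39)·(-5) − 20·42]| = 4955, so the area is 2477.5.
Summing gcd(|Δx|,|Δy|) over the edges gives the boundary count: gcd(15,38) + gcd(45,26) + gcd(12,29) + gcd(9,24) + gcd(2,6) + gcd(59,47) = 1+1+1+3+2+1 = 9.
Pick's theorem gives I = A − B/2 + 1 = 2477.5 − 9/2 + 1 = 2474.

2474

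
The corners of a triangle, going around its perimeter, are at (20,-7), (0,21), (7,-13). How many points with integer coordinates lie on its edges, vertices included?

Along each edge there are gcd(|Δx|,|Δy|)+1 lattice points, so counting each shared vertex once the boundary has gcd(20,28) + gcd(7,34) + gcd(13,6) = 4+1+1 = 6.

6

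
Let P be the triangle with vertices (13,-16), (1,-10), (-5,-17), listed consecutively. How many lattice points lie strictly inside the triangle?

The shoelace formula gives twice the area as |(13·(-10) − 1·(-16)) + (1·(-17) − (-5)·(-10)) + ((-5)·(-16) − 13·(-17))| = 120, so the area is 60.
Along each edge there are gcd(|Δx|,|Δy|)+1 lattice points, so counting each shared vertex once the boundary has gcd(12,6) + gcd(6,7) + gcd(18,1) = 6+1+1 = 8.
Pick's theorem gives I = A − B/2 + 1 = 60 − 8/2 + 1 = 57.

57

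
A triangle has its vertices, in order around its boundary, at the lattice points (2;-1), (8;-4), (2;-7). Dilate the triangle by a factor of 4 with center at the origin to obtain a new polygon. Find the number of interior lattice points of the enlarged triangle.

The shoelace formula gives twice the area as |[2·(-4) − 8·(-1)] + [8·(-7) − 2·(-4)] + [2·(-1) − 2·(-7)]| = 36, so the area is 18.
The number of boundary lattice points is Σ gcd(|Δx|,|Δy|) = gcd(6,3) + gcd(6,3) + gcd(0,6) = 3+3+6 = 12.
Scaling by 4 multiplies the area by 4² = 16 (so the new area is 288) and multiplies the boundary lattice-point count by 4, giving 48.
By Pick's theorem, the interior count of the dilated polygon is 288 − 48/2 + 1 = 265.

265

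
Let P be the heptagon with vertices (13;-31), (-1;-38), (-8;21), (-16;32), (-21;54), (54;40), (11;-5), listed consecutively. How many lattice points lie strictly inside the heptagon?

2846

Using the shoelace formula, 2A = |[13·(-38) − (-1)·(-31)] + [(-1)·21 − (-8)·(-38)] + [(-8)·32 − (-16)·21] + [(-16)·54 − (-21)·32] + [(-21)·40 − 54·54] + [54·(-5) − 11·40] + [11·(-31) − 13·(-5)]| = 5704, so the area is 2852.
Along each edge there are gcd(|Δx|,|Δy|)+1 lattice points, so counting each shared vertex once the boundary has gcd(14,7) + gcd(7,59) + gcd(8,11) + gcd(5,22) + gcd(75,14) + gcd(43,45) + gcd(2,26) = 7+1+1+1+1+1+2 = 14.
By Pick's theorem A = I + B/2 − 1, so I = 2852 − 14/2 + 1 = 2846.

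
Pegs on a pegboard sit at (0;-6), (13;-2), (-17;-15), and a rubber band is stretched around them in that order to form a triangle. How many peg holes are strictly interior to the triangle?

The shoelace formula gives twice the area as |[0·(-2) − 13·(-6)] + [13·(-15) − (-17)·(-2)] + [(-17)·(-6) − 0·(-15)]| = 49, so the area is 24.5.
Along each edge there are gcd(|Δx|,|Δy|)+1 lattice points, so counting each shared vertex once the boundary has gcd(13,4) + gcd(30,13) + gcd(17,9) = 1+1+1 = 3.
By Pick's theorem A = I + B/2 − 1, so I = 24.5 − 3/2 + 1 = 24.

24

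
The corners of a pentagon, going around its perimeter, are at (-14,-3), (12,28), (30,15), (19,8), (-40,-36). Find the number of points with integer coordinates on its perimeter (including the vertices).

5

Along each edge there are gcd(|Δx|,|Δy|)+1 lattice points, so counting each shared vertex once the boundary has gcd(26,31) + gcd(18,13) + gcd(11,7) + gcd(59,44) + gcd(26,33) = 1+1+1+1+1 = 5.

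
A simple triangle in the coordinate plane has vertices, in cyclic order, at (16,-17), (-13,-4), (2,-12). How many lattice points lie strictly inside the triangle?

By the shoelace formula, twice the signed area is |[16·(-4) − (-13)·(-17)] + [(-13)·(-12) − 2·(-4)] + [2·(-17) − 16·(-12)]| = 37, so the area is 37/2.
Along each edge there are gcd(|Δx|,|Δy|)+1 lattice points, so counting each shared vertex once the boundary has gcd(29,13) + gcd(15,8) + gcd(14,5) = 1+1+1 = 3.
Pick's theorem gives I = A − B/2 + 1 = 37/2 − 3/2 + 1 = 18.

18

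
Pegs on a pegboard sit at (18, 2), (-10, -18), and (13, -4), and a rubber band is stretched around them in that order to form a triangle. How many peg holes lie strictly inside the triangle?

Using the shoelace formula, 2A = |(18·(-18) − (-10)·2) + ((-10)·(-4) − 13·(-18)) + (13·2 − 18·(-4))| = 68, so the area is 34.
Summing gcd(|Δx|,|Δy|) over the edges gives the boundary count: gcd(28,20) + gcd(23,14) + gcd(5,6) = 4+1+1 = 6.
Pick's theorem gives I = A − B/2 + 1 = 34 − 6/2 + 1 = 32.

32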